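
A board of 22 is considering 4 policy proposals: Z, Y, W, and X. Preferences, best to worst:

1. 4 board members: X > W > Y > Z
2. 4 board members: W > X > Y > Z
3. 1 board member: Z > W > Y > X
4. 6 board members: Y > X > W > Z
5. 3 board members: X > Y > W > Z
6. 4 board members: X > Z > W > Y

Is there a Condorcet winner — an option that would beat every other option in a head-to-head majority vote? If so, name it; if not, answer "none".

X

X vs Z: 21–1 for X.
X vs Y: 15–7 for X.
X vs W: 17–5 for X.
X beats every other option head-to-head.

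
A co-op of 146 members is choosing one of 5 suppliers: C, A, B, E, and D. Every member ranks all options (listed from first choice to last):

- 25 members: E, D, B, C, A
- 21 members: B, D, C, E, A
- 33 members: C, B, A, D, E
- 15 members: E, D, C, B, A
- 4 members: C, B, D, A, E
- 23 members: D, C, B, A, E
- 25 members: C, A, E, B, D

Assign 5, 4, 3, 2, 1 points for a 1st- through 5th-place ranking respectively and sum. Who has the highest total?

C: 25·2 + 21·3 + 33·5 + 15·3 + 4·5 + 23·4 + 25·5 = 560
A: 25·1 + 21·1 + 33·3 + 15·1 + 4·2 + 23·2 + 25·4 = 314
B: 25·3 + 21·5 + 33·4 + 15·2 + 4·4 + 23·3 + 25·2 = 477
E: 25·5 + 21·2 + 33·1 + 15·5 + 4·1 + 23·1 + 25·3 = 377
D: 25·4 + 21·4 + 33·2 + 15·4 + 4·3 + 23·5 + 25·1 = 462
C has the highest Borda score (560).

C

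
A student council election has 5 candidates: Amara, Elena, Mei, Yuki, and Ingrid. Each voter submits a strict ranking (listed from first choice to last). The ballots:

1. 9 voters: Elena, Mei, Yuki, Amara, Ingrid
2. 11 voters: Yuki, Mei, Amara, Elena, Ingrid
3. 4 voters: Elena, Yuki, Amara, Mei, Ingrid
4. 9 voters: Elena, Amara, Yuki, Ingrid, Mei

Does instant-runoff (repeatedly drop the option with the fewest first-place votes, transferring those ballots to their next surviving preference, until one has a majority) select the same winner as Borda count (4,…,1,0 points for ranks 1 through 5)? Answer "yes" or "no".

yes

Instant-runoff — R1 Amara 0, Elena 22, Mei 0, Yuki 11, Ingrid 0 (Elena winner). Winner: Elena.
Borda — scores: Amara 66, Elena 99, Mei 64, Yuki 92, Ingrid 9. Winner: Elena.
The two methods agree.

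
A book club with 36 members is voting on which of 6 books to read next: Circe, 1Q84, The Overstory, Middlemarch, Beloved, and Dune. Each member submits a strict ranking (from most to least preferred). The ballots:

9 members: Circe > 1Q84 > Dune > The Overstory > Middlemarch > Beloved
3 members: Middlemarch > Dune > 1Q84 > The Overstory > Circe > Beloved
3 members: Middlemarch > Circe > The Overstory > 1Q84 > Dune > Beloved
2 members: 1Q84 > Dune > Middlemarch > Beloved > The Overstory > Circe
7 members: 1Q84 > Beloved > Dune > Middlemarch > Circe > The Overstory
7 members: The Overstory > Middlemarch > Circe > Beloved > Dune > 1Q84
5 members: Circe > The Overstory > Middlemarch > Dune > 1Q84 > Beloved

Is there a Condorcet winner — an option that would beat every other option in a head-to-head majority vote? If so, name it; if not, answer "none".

none

Checking pairwise contests:
Middlemarch beats Circe 22–14.
Circe beats 1Q84 24–12.
Circe beats The Overstory 24–12.
The Overstory beats Middlemarch 21–15.
Circe beats Beloved 27–9.
Circe beats Dune 24–12.
Every option loses at least one head-to-head, so there is no Condorcet winner.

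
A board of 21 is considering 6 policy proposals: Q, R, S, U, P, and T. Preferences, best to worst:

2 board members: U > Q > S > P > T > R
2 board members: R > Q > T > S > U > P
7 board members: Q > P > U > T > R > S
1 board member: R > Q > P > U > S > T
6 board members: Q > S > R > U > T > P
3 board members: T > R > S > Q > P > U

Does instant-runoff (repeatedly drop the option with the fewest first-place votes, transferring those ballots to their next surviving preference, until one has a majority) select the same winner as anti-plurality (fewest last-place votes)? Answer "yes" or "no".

yes

Instant-runoff — R1 Q 13, R 3, S 0, U 2, P 0, T 3 (Q winner). Winner: Q.
Anti-plurality — last-place votes: Q 0, R 2, S 7, U 3, P 8, T 1. Winner: Q.
The two methods agree.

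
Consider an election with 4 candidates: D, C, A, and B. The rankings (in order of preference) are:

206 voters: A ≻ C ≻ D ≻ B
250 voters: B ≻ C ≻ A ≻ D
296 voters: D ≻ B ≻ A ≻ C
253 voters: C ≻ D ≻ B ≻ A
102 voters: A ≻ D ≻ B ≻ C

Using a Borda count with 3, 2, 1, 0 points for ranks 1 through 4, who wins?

D: 206·1 + 250·0 + 296·3 + 253·2 + 102·2 = 1804
C: 206·2 + 250·2 + 296·0 + 253·3 + 102·0 = 1671
A: 206·3 + 250·1 + 296·1 + 253·0 + 102·3 = 1470
B: 206·0 + 250·3 + 296·2 + 253·1 + 102·1 = 1697
D has the highest Borda score (1804).

D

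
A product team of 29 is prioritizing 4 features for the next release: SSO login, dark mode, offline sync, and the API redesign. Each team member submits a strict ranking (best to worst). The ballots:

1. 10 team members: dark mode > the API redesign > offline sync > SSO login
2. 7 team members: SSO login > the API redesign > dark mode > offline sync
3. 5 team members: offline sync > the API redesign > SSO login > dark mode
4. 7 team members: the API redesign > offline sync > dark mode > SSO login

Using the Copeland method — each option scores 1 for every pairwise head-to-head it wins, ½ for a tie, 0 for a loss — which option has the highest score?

the API redesign

SSO login: loses to dark mode, offline sync, and the API redesign → score 0.
dark mode: beats SSO login and offline sync; loses to the API redesign → score 2.
offline sync: beats SSO login; loses to dark mode and the API redesign → score 1.
the API redesign: beats SSO login, dark mode, and offline sync → score 3.
the API redesign has the best pairwise record.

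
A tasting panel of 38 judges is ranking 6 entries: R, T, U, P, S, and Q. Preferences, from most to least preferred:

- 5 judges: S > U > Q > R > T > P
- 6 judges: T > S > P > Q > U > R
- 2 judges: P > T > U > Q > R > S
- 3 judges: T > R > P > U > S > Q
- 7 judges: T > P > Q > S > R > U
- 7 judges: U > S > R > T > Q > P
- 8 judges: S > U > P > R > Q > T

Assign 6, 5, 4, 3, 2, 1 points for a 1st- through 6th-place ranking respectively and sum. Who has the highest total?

R: 5·3 + 6·1 + 2·2 + 3·5 + 7·2 + 7·4 + 8·3 = 106
T: 5·2 + 6·6 + 2·5 + 3·6 + 7·6 + 7·3 + 8·1 = 145
U: 5·5 + 6·2 + 2·4 + 3·3 + 7·1 + 7·6 + 8·5 = 143
P: 5·1 + 6·4 + 2·6 + 3·4 + 7·5 + 7·1 + 8·4 = 127
S: 5·6 + 6·5 + 2·1 + 3·2 + 7·3 + 7·5 + 8·6 = 172
Q: 5·4 + 6·3 + 2·3 + 3·1 + 7·4 + 7·2 + 8·2 = 105
S has the highest Borda score (172).

S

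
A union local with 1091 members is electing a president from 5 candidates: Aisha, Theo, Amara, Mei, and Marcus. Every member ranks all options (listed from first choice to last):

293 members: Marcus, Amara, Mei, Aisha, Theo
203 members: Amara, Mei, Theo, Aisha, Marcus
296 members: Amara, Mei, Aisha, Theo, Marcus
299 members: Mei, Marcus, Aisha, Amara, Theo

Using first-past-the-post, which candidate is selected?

First-place votes: Aisha 0, Theo 0, Amara 499, Mei 299, Marcus 293.
Amara has the most first-place votes.

Amara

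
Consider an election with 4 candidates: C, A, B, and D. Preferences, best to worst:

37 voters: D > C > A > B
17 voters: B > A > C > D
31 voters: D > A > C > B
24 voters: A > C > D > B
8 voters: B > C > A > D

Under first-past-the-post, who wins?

D

First-place votes: C 0, A 24, B 25, D 68.
D has the most first-place votes.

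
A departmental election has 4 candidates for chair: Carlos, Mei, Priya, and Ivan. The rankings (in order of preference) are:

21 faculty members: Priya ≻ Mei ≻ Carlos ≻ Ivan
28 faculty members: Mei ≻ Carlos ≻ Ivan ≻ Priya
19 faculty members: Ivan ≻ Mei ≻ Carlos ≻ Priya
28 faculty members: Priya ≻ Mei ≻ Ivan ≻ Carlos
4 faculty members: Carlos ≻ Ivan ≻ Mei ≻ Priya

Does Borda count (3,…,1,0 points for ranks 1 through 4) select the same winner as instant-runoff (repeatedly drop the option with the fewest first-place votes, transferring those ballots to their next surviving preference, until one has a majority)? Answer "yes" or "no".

yes

Borda — scores: Carlos 108, Mei 224, Priya 147, Ivan 121. Winner: Mei.
Instant-runoff — R1 Carlos 4, Mei 28, Priya 49, Ivan 19 (Carlos out); R2 Mei 28, Priya 49, Ivan 23 (Ivan out); R3 Mei 51, Priya 49 (Mei winner). Winner: Mei.
The two methods agree.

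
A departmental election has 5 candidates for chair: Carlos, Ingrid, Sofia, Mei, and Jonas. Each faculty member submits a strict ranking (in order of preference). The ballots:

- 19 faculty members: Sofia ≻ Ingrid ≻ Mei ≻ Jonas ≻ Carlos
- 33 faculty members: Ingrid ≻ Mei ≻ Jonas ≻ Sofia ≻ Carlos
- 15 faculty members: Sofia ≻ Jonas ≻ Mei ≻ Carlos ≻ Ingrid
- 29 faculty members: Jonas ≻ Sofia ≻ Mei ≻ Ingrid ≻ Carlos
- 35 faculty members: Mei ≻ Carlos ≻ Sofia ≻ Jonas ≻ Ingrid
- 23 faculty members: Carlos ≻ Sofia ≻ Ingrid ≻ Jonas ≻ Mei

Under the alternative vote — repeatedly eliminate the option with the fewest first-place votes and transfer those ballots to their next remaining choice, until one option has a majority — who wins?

Round 1: Carlos 23, Ingrid 33, Sofia 34, Mei 35, Jonas 29. Eliminate Carlos.
Round 2: Ingrid 33, Sofia 57, Mei 35, Jonas 29. Eliminate Jonas.
Round 3: Ingrid 33, Sofia 86, Mei 35. Sofia has a majority.

Sofia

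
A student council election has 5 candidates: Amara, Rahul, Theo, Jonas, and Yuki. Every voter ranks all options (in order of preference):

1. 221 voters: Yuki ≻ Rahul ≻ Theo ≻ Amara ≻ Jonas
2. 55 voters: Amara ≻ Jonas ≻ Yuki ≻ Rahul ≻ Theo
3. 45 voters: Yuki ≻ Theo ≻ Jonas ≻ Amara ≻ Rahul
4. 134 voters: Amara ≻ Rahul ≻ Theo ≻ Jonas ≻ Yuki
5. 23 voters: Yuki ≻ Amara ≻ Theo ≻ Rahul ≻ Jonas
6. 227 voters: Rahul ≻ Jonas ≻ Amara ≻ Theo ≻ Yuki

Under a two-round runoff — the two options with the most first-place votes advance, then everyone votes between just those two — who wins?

Rahul

Round 1 first-place votes: Amara 189, Rahul 227, Theo 0, Jonas 0, Yuki 289.
Yuki and Rahul advance.
Runoff: Yuki is preferred to Rahul by 344 voters; Rahul by 361.
Rahul wins the runoff.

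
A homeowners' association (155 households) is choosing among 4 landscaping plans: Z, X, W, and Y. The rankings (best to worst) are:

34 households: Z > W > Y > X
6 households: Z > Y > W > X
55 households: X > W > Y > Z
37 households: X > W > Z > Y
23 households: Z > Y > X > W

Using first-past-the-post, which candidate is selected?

X

First-place votes: Z 63, X 92, W 0, Y 0.
X has the most first-place votes.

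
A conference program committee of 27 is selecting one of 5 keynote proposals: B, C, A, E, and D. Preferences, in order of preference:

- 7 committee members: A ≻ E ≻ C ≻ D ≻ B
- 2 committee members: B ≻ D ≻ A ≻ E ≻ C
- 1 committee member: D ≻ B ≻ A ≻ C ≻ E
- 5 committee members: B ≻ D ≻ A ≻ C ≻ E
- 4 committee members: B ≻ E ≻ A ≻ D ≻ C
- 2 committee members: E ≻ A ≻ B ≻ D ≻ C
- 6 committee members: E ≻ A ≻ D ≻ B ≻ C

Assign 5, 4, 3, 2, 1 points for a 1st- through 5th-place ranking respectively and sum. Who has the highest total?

B: 7·1 + 2·5 + 1·4 + 5·5 + 4·5 + 2·3 + 6·2 = 84
C: 7·3 + 2·1 + 1·2 + 5·2 + 4·1 + 2·1 + 6·1 = 47
A: 7·5 + 2·3 + 1·3 + 5·3 + 4·3 + 2·4 + 6·4 = 103
E: 7·4 + 2·2 + 1·1 + 5·1 + 4·4 + 2·5 + 6·5 = 94
D: 7·2 + 2·4 + 1·5 + 5·4 + 4·2 + 2·2 + 6·3 = 77
A has the highest Borda score (103).

A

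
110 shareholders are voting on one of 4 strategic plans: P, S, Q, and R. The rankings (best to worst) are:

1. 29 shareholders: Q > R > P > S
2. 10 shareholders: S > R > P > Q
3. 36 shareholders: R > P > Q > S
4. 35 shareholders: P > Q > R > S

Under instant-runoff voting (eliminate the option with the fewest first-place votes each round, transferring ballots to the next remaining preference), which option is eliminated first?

S

Round 1: P 35, S 10, Q 29, R 36. Eliminate S.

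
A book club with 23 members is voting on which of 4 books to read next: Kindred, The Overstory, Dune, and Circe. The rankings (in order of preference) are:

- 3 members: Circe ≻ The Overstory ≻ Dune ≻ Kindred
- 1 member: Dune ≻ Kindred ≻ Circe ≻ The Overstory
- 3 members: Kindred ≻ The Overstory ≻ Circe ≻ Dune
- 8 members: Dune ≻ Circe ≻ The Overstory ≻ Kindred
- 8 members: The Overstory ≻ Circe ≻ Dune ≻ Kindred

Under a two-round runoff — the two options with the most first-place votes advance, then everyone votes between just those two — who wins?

The Overstory

Round 1 first-place votes: Kindred 3, The Overstory 8, Dune 9, Circe 3.
Dune and The Overstory advance.
Runoff: Dune is preferred to The Overstory by 9 voters; The Overstory by 14.
The Overstory wins the runoff.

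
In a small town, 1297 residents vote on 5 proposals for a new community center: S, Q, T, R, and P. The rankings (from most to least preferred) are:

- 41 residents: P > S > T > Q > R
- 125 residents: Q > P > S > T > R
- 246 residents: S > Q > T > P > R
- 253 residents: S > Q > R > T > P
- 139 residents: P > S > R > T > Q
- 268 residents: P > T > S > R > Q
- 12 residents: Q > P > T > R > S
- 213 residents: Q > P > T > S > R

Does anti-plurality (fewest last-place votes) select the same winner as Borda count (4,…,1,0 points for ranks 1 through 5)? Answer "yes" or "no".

no

Anti-plurality — last-place votes: S 12, Q 407, T 0, R 625, P 253. Winner: T.
Borda — scores: S 3535, Q 2938, T 2345, R 1064, P 3088. Winner: S.
The two methods disagree.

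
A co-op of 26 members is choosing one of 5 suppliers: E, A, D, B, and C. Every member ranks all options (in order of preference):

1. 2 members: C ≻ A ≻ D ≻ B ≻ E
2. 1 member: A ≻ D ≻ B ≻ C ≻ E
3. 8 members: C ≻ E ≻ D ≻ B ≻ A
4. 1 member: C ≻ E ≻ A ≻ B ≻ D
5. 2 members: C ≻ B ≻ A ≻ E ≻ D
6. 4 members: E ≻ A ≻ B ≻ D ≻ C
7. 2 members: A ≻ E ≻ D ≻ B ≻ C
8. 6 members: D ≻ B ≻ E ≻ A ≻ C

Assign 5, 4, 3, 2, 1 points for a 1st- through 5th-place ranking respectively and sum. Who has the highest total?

E

E: 2·1 + 1·1 + 8·4 + 1·4 + 2·2 + 4·5 + 2·4 + 6·3 = 89
A: 2·4 + 1·5 + 8·1 + 1·3 + 2·3 + 4·4 + 2·5 + 6·2 = 68
D: 2·3 + 1·4 + 8·3 + 1·1 + 2·1 + 4·2 + 2·3 + 6·5 = 81
B: 2·2 + 1·3 + 8·2 + 1·2 + 2·4 + 4·3 + 2·2 + 6·4 = 73
C: 2·5 + 1·2 + 8·5 + 1·5 + 2·5 + 4·1 + 2·1 + 6·1 = 79
E has the highest Borda score (89).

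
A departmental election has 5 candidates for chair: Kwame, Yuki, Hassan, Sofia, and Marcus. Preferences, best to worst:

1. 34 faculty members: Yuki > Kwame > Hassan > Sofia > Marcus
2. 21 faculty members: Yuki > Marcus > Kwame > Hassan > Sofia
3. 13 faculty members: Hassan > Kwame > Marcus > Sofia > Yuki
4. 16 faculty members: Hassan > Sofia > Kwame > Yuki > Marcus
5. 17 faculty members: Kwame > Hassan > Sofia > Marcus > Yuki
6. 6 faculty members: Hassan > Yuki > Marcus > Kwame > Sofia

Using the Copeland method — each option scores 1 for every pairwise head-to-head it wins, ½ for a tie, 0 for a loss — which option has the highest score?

Kwame: beats Hassan, Sofia, and Marcus; loses to Yuki → score 3.
Yuki: beats Kwame, Hassan, Sofia, and Marcus → score 4.
Hassan: beats Sofia and Marcus; loses to Kwame and Yuki → score 2.
Sofia: beats Marcus; loses to Kwame, Yuki, and Hassan → score 1.
Marcus: loses to Kwame, Yuki, Hassan, and Sofia → score 0.
Yuki has the best pairwise record.

Yuki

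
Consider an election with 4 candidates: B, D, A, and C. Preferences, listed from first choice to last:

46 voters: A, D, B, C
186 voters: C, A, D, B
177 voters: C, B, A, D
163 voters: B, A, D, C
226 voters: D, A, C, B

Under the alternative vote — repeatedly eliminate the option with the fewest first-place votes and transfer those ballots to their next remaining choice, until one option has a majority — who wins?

Round 1: B 163, D 226, A 46, C 363. Eliminate A.
Round 2: B 163, D 272, C 363. Eliminate B.
Round 3: D 435, C 363. D has a majority.

D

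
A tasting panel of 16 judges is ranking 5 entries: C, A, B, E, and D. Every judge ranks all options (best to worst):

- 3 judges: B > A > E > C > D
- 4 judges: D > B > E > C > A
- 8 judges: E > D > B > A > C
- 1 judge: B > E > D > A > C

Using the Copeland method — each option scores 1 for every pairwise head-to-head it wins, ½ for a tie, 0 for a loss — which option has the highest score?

E

C: loses to A, B, E, and D → score 0.
A: beats C; loses to B, E, and D → score 1.
B: beats C and A; ties E; loses to D → score 2.5.
E: beats C, A, and D; ties B → score 3.5.
D: beats C, A, and B; loses to E → score 3.
E has the best pairwise record.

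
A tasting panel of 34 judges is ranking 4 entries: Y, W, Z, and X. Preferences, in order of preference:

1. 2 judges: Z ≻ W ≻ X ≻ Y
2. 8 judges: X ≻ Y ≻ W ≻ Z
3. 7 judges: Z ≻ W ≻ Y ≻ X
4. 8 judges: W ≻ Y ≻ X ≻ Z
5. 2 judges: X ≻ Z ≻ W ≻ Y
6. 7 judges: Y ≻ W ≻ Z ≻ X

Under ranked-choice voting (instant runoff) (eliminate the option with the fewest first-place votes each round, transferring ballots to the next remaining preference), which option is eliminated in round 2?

Z

Round 1: Y 7, W 8, Z 9, X 10. Eliminate Y.
Round 2: W 15, Z 9, X 10. Eliminate Z.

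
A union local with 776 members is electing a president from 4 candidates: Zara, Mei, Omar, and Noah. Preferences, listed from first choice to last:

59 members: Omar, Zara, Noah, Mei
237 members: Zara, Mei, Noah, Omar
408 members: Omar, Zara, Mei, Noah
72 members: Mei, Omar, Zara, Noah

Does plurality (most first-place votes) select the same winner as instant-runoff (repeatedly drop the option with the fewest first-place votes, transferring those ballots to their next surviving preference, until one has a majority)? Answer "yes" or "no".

yes

Plurality — first-place votes: Zara 237, Mei 72, Omar 467, Noah 0. Winner: Omar.
Instant-runoff — R1 Zara 237, Mei 72, Omar 467, Noah 0 (Omar winner). Winner: Omar.
The two methods agree.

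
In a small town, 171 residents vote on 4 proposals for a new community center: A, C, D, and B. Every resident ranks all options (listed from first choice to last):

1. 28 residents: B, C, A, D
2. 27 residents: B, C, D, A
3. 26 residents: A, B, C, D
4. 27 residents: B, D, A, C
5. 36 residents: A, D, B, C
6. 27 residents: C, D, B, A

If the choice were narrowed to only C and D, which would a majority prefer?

C

Voters preferring C to D: 108; preferring D to C: 63.
C wins the head-to-head.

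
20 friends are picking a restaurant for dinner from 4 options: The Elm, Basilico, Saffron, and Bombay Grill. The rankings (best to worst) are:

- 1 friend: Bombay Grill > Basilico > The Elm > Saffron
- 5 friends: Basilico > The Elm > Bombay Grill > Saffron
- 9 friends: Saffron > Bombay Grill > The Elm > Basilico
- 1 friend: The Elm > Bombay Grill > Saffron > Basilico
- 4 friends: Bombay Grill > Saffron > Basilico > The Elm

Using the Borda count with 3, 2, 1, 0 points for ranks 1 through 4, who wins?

The Elm: 1·1 + 5·2 + 9·1 + 1·3 + 4·0 = 23
Basilico: 1·2 + 5·3 + 9·0 + 1·0 + 4·1 = 21
Saffron: 1·0 + 5·0 + 9·3 + 1·1 + 4·2 = 36
Bombay Grill: 1·3 + 5·1 + 9·2 + 1·2 + 4·3 = 40
Bombay Grill has the highest Borda score (40).

Bombay Grill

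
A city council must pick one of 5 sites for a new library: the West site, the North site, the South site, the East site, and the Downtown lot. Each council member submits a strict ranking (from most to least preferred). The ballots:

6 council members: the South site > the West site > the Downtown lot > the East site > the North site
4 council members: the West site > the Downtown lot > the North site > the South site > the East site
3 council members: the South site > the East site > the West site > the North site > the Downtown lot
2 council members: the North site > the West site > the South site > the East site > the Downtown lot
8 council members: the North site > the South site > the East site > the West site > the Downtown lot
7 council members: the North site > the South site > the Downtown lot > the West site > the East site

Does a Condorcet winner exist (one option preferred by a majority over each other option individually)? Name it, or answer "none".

the North site vs the West site: 17–13 for the North site.
the North site vs the South site: 21–9 for the North site.
the North site vs the East site: 21–9 for the North site.
the North site vs the Downtown lot: 20–10 for the North site.
the North site beats every other option head-to-head.

the North site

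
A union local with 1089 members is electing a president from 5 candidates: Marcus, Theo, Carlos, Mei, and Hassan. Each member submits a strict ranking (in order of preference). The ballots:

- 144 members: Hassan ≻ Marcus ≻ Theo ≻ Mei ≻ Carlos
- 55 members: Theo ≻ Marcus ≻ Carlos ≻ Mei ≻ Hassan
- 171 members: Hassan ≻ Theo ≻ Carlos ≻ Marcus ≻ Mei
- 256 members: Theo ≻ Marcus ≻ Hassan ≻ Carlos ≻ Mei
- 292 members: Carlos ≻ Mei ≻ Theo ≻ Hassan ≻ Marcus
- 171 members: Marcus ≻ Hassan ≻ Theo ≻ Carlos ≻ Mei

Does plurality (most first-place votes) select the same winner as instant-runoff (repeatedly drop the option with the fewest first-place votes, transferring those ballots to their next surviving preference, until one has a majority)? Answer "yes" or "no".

Plurality — first-place votes: Marcus 171, Theo 311, Carlos 292, Mei 0, Hassan 315. Winner: Hassan.
Instant-runoff — R1 Marcus 171, Theo 311, Carlos 292, Mei 0, Hassan 315 (Mei out); R2 Marcus 171, Theo 311, Carlos 292, Hassan 315 (Marcus out); R3 Theo 311, Carlos 292, Hassan 486 (Carlos out); R4 Theo 603, Hassan 486 (Theo winner). Winner: Theo.
The two methods disagree.

no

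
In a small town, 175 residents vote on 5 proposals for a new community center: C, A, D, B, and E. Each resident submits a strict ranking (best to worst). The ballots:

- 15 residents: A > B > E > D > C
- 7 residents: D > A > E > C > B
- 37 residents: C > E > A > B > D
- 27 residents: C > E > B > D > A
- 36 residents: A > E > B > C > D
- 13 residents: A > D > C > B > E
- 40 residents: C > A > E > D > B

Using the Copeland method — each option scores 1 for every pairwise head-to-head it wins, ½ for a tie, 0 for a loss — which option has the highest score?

C: beats A, D, B, and E → score 4.
A: beats D, B, and E; loses to C → score 3.
D: loses to C, A, B, and E → score 0.
B: beats D; loses to C, A, and E → score 1.
E: beats D and B; loses to C and A → score 2.
C has the best pairwise record.

C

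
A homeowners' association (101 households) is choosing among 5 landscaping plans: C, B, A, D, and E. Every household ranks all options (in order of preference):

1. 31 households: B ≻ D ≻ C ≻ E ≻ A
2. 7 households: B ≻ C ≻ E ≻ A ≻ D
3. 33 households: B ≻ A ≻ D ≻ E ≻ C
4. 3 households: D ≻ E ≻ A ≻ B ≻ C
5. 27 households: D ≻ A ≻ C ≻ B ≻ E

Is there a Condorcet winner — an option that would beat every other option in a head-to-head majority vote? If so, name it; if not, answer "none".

B

B vs C: 74–27 for B.
B vs A: 71–30 for B.
B vs D: 71–30 for B.
B vs E: 98–3 for B.
B beats every other option head-to-head.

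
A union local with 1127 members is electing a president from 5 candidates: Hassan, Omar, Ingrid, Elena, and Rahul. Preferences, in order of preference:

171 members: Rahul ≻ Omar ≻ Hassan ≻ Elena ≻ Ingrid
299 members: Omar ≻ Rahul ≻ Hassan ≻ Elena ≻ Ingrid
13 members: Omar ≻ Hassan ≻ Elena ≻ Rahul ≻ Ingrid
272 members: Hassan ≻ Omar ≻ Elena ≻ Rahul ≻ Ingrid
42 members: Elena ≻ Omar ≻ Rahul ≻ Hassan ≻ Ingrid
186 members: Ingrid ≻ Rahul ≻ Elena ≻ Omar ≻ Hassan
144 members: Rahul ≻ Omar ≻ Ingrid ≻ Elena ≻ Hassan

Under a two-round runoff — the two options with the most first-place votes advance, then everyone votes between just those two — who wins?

Omar

Round 1 first-place votes: Hassan 272, Omar 312, Ingrid 186, Elena 42, Rahul 315.
Rahul and Omar advance.
Runoff: Rahul is preferred to Omar by 501 voters; Omar by 626.
Omar wins the runoff.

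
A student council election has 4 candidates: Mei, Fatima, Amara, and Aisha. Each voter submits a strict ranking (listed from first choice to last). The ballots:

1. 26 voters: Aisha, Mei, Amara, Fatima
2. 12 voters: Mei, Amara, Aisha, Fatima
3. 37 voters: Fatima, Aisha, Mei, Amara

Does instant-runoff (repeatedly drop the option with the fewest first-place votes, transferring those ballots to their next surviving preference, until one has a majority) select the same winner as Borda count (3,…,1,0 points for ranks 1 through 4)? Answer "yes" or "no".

Instant-runoff — R1 Mei 12, Fatima 37, Amara 0, Aisha 26 (Amara out); R2 Mei 12, Fatima 37, Aisha 26 (Mei out); R3 Fatima 37, Aisha 38 (Aisha winner). Winner: Aisha.
Borda — scores: Mei 125, Fatima 111, Amara 50, Aisha 164. Winner: Aisha.
The two methods agree.

yes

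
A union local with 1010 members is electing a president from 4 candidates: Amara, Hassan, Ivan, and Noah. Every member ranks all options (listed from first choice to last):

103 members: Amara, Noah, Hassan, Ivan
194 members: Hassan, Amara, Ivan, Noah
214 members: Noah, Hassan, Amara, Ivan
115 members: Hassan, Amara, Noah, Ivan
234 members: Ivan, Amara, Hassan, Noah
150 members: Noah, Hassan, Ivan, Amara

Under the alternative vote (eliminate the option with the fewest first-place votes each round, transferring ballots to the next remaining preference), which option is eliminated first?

Round 1: Amara 103, Hassan 309, Ivan 234, Noah 364. Eliminate Amara.

Amara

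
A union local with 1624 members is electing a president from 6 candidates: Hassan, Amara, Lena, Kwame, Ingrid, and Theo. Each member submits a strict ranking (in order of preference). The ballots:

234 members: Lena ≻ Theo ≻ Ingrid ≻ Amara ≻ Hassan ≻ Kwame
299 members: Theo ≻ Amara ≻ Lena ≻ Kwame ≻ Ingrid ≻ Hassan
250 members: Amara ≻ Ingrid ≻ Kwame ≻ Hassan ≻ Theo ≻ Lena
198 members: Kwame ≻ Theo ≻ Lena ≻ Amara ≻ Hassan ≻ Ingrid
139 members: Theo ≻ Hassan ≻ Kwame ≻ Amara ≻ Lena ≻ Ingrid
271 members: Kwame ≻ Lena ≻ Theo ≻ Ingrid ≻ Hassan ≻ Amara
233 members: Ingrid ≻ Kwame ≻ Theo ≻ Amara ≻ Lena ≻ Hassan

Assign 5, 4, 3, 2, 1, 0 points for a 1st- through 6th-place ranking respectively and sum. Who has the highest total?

Hassan: 234·1 + 299·0 + 250·2 + 198·1 + 139·4 + 271·1 + 233·0 = 1759
Amara: 234·2 + 299·4 + 250·5 + 198·2 + 139·2 + 271·0 + 233·2 = 4054
Lena: 234·5 + 299·3 + 250·0 + 198·3 + 139·1 + 271·4 + 233·1 = 4117
Kwame: 234·0 + 299·2 + 250·3 + 198·5 + 139·3 + 271·5 + 233·4 = 5042
Ingrid: 234·3 + 299·1 + 250·4 + 198·0 + 139·0 + 271·2 + 233·5 = 3708
Theo: 234·4 + 299·5 + 250·1 + 198·4 + 139·5 + 271·3 + 233·3 = 5680
Theo has the highest Borda score (5680).

Theo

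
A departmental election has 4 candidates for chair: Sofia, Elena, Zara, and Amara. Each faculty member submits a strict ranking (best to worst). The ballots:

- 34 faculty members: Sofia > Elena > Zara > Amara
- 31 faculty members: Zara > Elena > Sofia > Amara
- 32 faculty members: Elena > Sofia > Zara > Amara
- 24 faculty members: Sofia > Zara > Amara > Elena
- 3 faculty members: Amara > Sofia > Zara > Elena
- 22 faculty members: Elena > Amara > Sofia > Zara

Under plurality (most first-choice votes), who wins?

Sofia

First-place votes: Sofia 58, Elena 54, Zara 31, Amara 3.
Sofia has the most first-place votes.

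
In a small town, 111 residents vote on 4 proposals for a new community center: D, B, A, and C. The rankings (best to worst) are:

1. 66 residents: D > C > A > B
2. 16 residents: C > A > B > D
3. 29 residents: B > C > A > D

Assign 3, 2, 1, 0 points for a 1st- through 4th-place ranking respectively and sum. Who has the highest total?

D: 66·3 + 16·0 + 29·0 = 198
B: 66·0 + 16·1 + 29·3 = 103
A: 66·1 + 16·2 + 29·1 = 127
C: 66·2 + 16·3 + 29·2 = 238
C has the highest Borda score (238).

C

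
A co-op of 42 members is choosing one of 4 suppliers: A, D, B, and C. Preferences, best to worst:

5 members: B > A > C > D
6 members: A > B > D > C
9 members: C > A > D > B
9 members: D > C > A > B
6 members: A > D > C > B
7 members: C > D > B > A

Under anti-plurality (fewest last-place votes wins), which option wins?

Last-place votes: A 7, D 5, B 24, C 6.
D is ranked last by the fewest voters, so D wins.

D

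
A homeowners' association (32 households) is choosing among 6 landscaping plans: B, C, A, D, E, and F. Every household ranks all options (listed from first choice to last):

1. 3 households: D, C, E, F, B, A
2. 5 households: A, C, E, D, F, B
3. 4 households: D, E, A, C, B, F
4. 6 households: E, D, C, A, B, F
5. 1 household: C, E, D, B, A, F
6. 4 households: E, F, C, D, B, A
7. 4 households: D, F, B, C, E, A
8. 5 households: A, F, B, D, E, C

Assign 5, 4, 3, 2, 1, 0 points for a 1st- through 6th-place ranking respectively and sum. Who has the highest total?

B: 3·1 + 5·0 + 4·1 + 6·1 + 1·2 + 4·1 + 4·3 + 5·3 = 46
C: 3·4 + 5·4 + 4·2 + 6·3 + 1·5 + 4·3 + 4·2 + 5·0 = 83
A: 3·0 + 5·5 + 4·3 + 6·2 + 1·1 + 4·0 + 4·0 + 5·5 = 75
D: 3·5 + 5·2 + 4·5 + 6·4 + 1·3 + 4·2 + 4·5 + 5·2 = 110
E: 3·3 + 5·3 + 4·4 + 6·5 + 1·4 + 4·5 + 4·1 + 5·1 = 103
F: 3·2 + 5·1 + 4·0 + 6·0 + 1·0 + 4·4 + 4·4 + 5·4 = 63
D has the highest Borda score (110).

D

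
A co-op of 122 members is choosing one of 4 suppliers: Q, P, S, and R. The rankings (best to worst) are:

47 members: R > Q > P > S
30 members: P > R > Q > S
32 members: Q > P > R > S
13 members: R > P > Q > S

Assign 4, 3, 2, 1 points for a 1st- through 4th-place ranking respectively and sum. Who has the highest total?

Q: 47·3 + 30·2 + 32·4 + 13·2 = 355
P: 47·2 + 30·4 + 32·3 + 13·3 = 349
S: 47·1 + 30·1 + 32·1 + 13·1 = 122
R: 47·4 + 30·3 + 32·2 + 13·4 = 394
R has the highest Borda score (394).

R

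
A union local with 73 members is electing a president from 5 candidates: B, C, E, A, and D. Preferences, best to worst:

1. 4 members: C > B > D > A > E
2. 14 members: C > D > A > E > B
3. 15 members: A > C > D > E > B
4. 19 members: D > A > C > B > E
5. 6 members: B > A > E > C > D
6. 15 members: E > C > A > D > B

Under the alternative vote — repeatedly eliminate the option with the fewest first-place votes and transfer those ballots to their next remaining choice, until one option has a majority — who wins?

Round 1: B 6, C 18, E 15, A 15, D 19. Eliminate B.
Round 2: C 18, E 15, A 21, D 19. Eliminate E.
Round 3: C 33, A 21, D 19. Eliminate D.
Round 4: C 33, A 40. A has a majority.

A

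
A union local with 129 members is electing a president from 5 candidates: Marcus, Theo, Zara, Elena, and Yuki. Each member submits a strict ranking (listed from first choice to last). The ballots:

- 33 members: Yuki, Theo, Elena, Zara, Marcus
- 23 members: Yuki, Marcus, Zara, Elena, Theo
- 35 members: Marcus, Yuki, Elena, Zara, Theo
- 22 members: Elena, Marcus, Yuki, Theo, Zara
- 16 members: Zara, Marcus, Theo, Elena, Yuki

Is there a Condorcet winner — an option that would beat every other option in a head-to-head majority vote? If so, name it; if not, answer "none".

Marcus vs Theo: 96–33 for Marcus.
Marcus vs Zara: 80–49 for Marcus.
Marcus vs Elena: 74–55 for Marcus.
Marcus vs Yuki: 73–56 for Marcus.
Marcus beats every other option head-to-head.

Marcus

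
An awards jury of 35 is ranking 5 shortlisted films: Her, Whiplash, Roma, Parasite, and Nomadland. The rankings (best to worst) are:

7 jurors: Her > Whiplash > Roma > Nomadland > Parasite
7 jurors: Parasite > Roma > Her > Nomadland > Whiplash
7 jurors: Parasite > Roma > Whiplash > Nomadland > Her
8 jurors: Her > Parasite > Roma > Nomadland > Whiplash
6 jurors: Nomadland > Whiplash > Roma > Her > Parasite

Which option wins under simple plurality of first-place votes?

Her

First-place votes: Her 15, Whiplash 0, Roma 0, Parasite 14, Nomadland 6.
Her has the most first-place votes.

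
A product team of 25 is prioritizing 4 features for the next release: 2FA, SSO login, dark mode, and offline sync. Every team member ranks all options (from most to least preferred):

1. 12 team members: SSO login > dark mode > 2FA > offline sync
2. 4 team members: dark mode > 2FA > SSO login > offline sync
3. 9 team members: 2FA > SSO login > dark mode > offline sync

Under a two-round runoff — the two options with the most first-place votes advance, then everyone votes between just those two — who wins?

2FA

Round 1 first-place votes: 2FA 9, SSO login 12, dark mode 4, offline sync 0.
SSO login and 2FA advance.
Runoff: SSO login is preferred to 2FA by 12 voters; 2FA by 13.
2FA wins the runoff.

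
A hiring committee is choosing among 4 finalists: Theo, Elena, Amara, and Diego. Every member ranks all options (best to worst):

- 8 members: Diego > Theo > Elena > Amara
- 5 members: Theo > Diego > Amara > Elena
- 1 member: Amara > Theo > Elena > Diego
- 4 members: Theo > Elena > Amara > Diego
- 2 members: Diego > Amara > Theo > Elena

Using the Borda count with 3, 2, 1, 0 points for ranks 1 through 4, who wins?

Theo

Theo: 8·2 + 5·3 + 1·2 + 4·3 + 2·1 = 47
Elena: 8·1 + 5·0 + 1·1 + 4·2 + 2·0 = 17
Amara: 8·0 + 5·1 + 1·3 + 4·1 + 2·2 = 16
Diego: 8·3 + 5·2 + 1·0 + 4·0 + 2·3 = 40
Theo has the highest Borda score (47).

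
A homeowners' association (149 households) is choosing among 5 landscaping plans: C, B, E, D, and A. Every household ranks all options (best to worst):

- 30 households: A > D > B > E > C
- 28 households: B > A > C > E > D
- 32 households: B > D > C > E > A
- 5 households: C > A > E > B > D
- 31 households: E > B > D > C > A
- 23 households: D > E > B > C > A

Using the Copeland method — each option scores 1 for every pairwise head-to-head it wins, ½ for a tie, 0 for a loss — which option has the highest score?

B

C: beats A; loses to B, E, and D → score 1.
B: beats C, E, D, and A → score 4.
E: beats C and A; loses to B and D → score 2.
D: beats C, E, and A; loses to B → score 3.
A: loses to C, B, E, and D → score 0.
B has the best pairwise record.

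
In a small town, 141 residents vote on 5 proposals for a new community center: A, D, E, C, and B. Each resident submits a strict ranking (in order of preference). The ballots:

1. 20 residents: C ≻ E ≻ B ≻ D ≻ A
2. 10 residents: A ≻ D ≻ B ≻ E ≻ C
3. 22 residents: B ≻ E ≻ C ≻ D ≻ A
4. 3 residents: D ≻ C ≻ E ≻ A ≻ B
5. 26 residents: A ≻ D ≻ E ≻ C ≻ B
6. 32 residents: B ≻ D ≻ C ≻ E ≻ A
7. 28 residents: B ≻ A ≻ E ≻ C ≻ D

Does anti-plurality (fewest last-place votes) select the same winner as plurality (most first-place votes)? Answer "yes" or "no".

Anti-plurality — last-place votes: A 74, D 28, E 0, C 10, B 29. Winner: E.
Plurality — first-place votes: A 36, D 3, E 0, C 20, B 82. Winner: B.
The two methods disagree.

no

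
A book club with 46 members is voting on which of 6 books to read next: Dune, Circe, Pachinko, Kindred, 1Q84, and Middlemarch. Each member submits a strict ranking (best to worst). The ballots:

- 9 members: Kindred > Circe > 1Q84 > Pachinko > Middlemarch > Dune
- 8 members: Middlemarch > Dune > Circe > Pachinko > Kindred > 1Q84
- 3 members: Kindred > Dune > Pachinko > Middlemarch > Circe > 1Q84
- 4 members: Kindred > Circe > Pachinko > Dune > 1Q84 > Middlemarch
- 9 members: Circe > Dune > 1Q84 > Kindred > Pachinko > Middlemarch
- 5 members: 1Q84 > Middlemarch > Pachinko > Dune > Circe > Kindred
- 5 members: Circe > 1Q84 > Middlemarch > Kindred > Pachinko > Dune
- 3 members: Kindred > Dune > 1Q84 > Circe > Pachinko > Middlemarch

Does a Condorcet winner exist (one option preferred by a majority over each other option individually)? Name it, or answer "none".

Circe

Circe vs Dune: 27–19 for Circe.
Circe vs Pachinko: 38–8 for Circe.
Circe vs Kindred: 27–19 for Circe.
Circe vs 1Q84: 38–8 for Circe.
Circe vs Middlemarch: 30–16 for Circe.
Circe beats every other option head-to-head.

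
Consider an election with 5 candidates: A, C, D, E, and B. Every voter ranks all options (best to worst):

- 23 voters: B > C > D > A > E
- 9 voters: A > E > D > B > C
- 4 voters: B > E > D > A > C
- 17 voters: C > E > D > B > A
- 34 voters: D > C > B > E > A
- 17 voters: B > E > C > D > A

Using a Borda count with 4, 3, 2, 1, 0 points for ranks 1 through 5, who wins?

A: 23·1 + 9·4 + 4·1 + 17·0 + 34·0 + 17·0 = 63
C: 23·3 + 9·0 + 4·0 + 17·4 + 34·3 + 17·2 = 273
D: 23·2 + 9·2 + 4·2 + 17·2 + 34·4 + 17·1 = 259
E: 23·0 + 9·3 + 4·3 + 17·3 + 34·1 + 17·3 = 175
B: 23·4 + 9·1 + 4·4 + 17·1 + 34·2 + 17·4 = 270
C has the highest Borda score (273).

C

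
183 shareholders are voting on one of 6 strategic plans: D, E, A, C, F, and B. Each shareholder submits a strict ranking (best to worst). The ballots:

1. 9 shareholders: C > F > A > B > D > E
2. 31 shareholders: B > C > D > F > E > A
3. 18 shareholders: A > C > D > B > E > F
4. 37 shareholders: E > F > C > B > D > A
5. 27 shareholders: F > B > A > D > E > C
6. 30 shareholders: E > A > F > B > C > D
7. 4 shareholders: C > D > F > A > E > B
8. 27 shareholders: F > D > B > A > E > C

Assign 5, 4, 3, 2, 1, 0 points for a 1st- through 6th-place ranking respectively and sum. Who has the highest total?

D: 9·1 + 31·3 + 18·3 + 37·1 + 27·2 + 30·0 + 4·4 + 27·4 = 371
E: 9·0 + 31·1 + 18·1 + 37·5 + 27·1 + 30·5 + 4·1 + 27·1 = 442
A: 9·3 + 31·0 + 18·5 + 37·0 + 27·3 + 30·4 + 4·2 + 27·2 = 380
C: 9·5 + 31·4 + 18·4 + 37·3 + 27·0 + 30·1 + 4·5 + 27·0 = 402
F: 9·4 + 31·2 + 18·0 + 37·4 + 27·5 + 30·3 + 4·3 + 27·5 = 618
B: 9·2 + 31·5 + 18·2 + 37·2 + 27·4 + 30·2 + 4·0 + 27·3 = 532
F has the highest Borda score (618).

F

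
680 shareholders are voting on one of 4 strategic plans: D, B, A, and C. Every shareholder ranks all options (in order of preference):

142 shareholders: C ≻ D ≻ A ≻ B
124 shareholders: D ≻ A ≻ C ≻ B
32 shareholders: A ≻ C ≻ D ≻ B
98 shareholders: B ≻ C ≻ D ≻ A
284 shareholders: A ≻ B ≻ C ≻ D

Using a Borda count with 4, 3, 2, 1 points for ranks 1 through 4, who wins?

D: 142·3 + 124·4 + 32·2 + 98·2 + 284·1 = 1466
B: 142·1 + 124·1 + 32·1 + 98·4 + 284·3 = 1542
A: 142·2 + 124·3 + 32·4 + 98·1 + 284·4 = 2018
C: 142·4 + 124·2 + 32·3 + 98·3 + 284·2 = 1774
A has the highest Borda score (2018).

A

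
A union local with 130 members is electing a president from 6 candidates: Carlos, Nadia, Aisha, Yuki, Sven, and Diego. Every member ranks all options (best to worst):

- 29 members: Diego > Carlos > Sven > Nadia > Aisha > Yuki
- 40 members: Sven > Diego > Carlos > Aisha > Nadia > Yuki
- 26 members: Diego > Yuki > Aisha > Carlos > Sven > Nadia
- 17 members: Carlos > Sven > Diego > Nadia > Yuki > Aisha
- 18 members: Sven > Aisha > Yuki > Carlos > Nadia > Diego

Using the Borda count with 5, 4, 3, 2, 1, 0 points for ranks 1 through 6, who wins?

Diego

Carlos: 29·4 + 40·3 + 26·2 + 17·5 + 18·2 = 409
Nadia: 29·2 + 40·1 + 26·0 + 17·2 + 18·1 = 150
Aisha: 29·1 + 40·2 + 26·3 + 17·0 + 18·4 = 259
Yuki: 29·0 + 40·0 + 26·4 + 17·1 + 18·3 = 175
Sven: 29·3 + 40·5 + 26·1 + 17·4 + 18·5 = 471
Diego: 29·5 + 40·4 + 26·5 + 17·3 + 18·0 = 486
Diego has the highest Borda score (486).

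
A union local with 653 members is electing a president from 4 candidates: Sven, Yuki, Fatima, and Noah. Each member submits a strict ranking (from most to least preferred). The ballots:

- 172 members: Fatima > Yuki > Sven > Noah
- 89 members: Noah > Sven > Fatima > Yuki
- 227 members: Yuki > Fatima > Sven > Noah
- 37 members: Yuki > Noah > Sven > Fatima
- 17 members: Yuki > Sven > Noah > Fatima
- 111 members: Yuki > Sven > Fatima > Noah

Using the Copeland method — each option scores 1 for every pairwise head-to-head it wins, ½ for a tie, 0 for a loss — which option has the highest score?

Sven: beats Noah; loses to Yuki and Fatima → score 1.
Yuki: beats Sven, Fatima, and Noah → score 3.
Fatima: beats Sven and Noah; loses to Yuki → score 2.
Noah: loses to Sven, Yuki, and Fatima → score 0.
Yuki has the best pairwise record.

Yuki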